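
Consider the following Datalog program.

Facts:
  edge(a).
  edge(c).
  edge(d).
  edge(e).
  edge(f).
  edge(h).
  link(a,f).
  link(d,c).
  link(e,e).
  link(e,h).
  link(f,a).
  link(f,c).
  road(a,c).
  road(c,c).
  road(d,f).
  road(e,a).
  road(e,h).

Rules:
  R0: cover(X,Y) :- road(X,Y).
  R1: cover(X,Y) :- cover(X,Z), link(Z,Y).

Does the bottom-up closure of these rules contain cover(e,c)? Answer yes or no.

round 1: derive cover(a,c) via R0 from road(a,c)
round 1: derive cover(c,c) via R0 from road(c,c)
round 1: derive cover(d,f) via R0 from road(d,f)
round 1: derive cover(e,a) via R0 from road(e,a)
round 1: derive cover(e,h) via R0 from road(e,h)
round 2: derive cover(d,a) via R1 from cover(d,f), link(f,a)
round 2: derive cover(d,c) via R1 from cover(d,f), link(f,c)
round 2: derive cover(e,f) via R1 from cover(e,a), link(a,f)
round 3: derive cover(e,c) via R1 from cover(e,f), link(f,c)

yes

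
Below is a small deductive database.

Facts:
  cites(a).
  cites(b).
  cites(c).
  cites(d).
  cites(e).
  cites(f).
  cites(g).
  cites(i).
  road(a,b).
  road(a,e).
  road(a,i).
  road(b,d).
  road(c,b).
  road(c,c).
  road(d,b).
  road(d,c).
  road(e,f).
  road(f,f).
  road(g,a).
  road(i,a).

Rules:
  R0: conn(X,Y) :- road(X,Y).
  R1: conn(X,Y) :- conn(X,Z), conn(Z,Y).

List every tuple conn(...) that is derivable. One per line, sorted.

round 1: derive conn(a,b) via R0 from road(a,b)
round 1: derive conn(a,e) via R0 from road(a,e)
round 1: derive conn(a,i) via R0 from road(a,i)
round 1: derive conn(b,d) via R0 from road(b,d)
round 1: derive conn(c,b) via R0 from road(c,b)
round 1: derive conn(c,c) via R0 from road(c,c)
round 1: derive conn(d,b) via R0 from road(d,b)
round 1: derive conn(d,c) via R0 from road(d,c)
round 1: derive conn(e,f) via R0 from road(e,f)
round 1: derive conn(f,f) via R0 from road(f,f)
round 1: derive conn(g,a) via R0 from road(g,a)
round 1: derive conn(i,a) via R0 from road(i,a)
round 2: derive conn(a,a) via R1 from conn(a,i), conn(i,a)
round 2: derive conn(a,d) via R1 from conn(a,b), conn(b,d)
round 2: derive conn(a,f) via R1 from conn(a,e), conn(e,f)
round 2: derive conn(b,b) via R1 from conn(b,d), conn(d,b)
round 2: derive conn(b,c) via R1 from conn(b,d), conn(d,c)
round 2: derive conn(c,d) via R1 from conn(c,b), conn(b,d)
round 2: derive conn(d,d) via R1 from conn(d,b), conn(b,d)
round 2: derive conn(g,b) via R1 from conn(g,a), conn(a,b)
round 2: derive conn(g,e) via R1 from conn(g,a), conn(a,e)
round 2: derive conn(g,i) via R1 from conn(g,a), conn(a,i)
round 2: derive conn(i,b) via R1 from conn(i,a), conn(a,b)
round 2: derive conn(i,e) via R1 from conn(i,a), conn(a,e)
round 2: derive conn(i,i) via R1 from conn(i,a), conn(a,i)
round 3: derive conn(a,c) via R1 from conn(a,b), conn(b,c)
round 3: derive conn(g,c) via R1 from conn(g,b), conn(b,c)
round 3: derive conn(g,d) via R1 from conn(g,a), conn(a,d)
round 3: derive conn(g,f) via R1 from conn(g,a), conn(a,f)
round 3: derive conn(i,c) via R1 from conn(i,b), conn(b,c)
round 3: derive conn(i,d) via R1 from conn(i,a), conn(a,d)
round 3: derive conn(i,f) via R1 from conn(i,a), conn(a,f)

conn(a,a)
conn(a,b)
conn(a,c)
conn(a,d)
conn(a,e)
conn(a,f)
conn(a,i)
conn(b,b)
conn(b,c)
conn(b,d)
conn(c,b)
conn(c,c)
conn(c,d)
conn(d,b)
conn(d,c)
conn(d,d)
conn(e,f)
conn(f,f)
conn(g,a)
conn(g,b)
conn(g,c)
conn(g,d)
conn(g,e)
conn(g,f)
conn(g,i)
conn(i,a)
conn(i,b)
conn(i,c)
conn(i,d)
conn(i,e)
conn(i,f)
conn(i,i)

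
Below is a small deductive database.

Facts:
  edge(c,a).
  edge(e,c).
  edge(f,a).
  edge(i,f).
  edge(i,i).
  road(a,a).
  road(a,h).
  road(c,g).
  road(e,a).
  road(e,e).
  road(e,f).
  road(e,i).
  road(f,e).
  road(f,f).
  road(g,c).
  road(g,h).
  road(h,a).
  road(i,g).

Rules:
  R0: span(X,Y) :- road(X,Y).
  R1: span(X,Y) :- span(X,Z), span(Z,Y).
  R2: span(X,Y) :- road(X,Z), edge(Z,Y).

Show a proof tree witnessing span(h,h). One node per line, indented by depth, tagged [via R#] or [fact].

round 1: derive span(a,a) via R0 from road(a,a)
round 1: derive span(a,h) via R0 from road(a,h)
round 1: derive span(c,g) via R0 from road(c,g)
round 1: derive span(e,a) via R0 from road(e,a)
round 1: derive span(e,e) via R0 from road(e,e)
round 1: derive span(e,f) via R0 from road(e,f)
round 1: derive span(e,i) via R0 from road(e,i)
round 1: derive span(f,e) via R0 from road(f,e)
round 1: derive span(f,f) via R0 from road(f,f)
round 1: derive span(g,c) via R0 from road(g,c)
round 1: derive span(g,h) via R0 from road(g,h)
round 1: derive span(h,a) via R0 from road(h,a)
round 1: derive span(i,g) via R0 from road(i,g)
round 1: derive span(e,c) via R2 from road(e,e), edge(e,c)
round 1: derive span(f,a) via R2 from road(f,f), edge(f,a)
round 1: derive span(f,c) via R2 from road(f,e), edge(e,c)
round 1: derive span(g,a) via R2 from road(g,c), edge(c,a)
round 2: derive span(c,a) via R1 from span(c,g), span(g,a)
round 2: derive span(c,c) via R1 from span(c,g), span(g,c)
round 2: derive span(c,h) via R1 from span(c,g), span(g,h)
round 2: derive span(e,g) via R1 from span(e,c), span(c,g)
round 2: derive span(e,h) via R1 from span(e,a), span(a,h)
round 2: derive span(f,g) via R1 from span(f,c), span(c,g)
round 2: derive span(f,h) via R1 from span(f,a), span(a,h)
round 2: derive span(f,i) via R1 from span(f,e), span(e,i)
round 2: derive span(g,g) via R1 from span(g,c), span(c,g)
round 2: derive span(h,h) via R1 from span(h,a), span(a,h)
round 2: derive span(i,a) via R1 from span(i,g), span(g,a)
round 2: derive span(i,c) via R1 from span(i,g), span(g,c)
round 2: derive span(i,h) via R1 from span(i,g), span(g,h)

span(h,h)  [via R1]
  span(h,a)  [via R0]
    road(h,a)  [fact]
  span(a,h)  [via R0]
    road(a,h)  [fact]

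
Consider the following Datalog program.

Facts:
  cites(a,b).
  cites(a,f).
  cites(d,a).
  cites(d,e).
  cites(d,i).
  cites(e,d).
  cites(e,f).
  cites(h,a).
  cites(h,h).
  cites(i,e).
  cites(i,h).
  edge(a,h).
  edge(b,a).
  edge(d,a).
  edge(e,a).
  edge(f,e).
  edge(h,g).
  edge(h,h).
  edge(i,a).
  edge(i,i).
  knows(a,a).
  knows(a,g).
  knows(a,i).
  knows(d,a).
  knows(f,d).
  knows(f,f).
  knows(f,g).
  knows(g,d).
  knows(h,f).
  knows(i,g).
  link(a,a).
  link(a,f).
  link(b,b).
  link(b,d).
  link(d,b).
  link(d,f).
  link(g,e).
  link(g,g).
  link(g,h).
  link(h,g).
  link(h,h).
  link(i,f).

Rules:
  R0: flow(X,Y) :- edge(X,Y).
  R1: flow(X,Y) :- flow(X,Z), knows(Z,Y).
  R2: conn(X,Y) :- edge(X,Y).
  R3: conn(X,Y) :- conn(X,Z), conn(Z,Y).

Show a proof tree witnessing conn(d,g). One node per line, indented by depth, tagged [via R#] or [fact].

round 1: derive conn(a,h) via R2 from edge(a,h)
round 1: derive conn(b,a) via R2 from edge(b,a)
round 1: derive conn(d,a) via R2 from edge(d,a)
round 1: derive conn(e,a) via R2 from edge(e,a)
round 1: derive conn(f,e) via R2 from edge(f,e)
round 1: derive conn(h,g) via R2 from edge(h,g)
round 1: derive conn(h,h) via R2 from edge(h,h)
round 1: derive conn(i,a) via R2 from edge(i,a)
round 1: derive conn(i,i) via R2 from edge(i,i)
round 2: derive conn(a,g) via R3 from conn(a,h), conn(h,g)
round 2: derive conn(b,h) via R3 from conn(b,a), conn(a,h)
round 2: derive conn(d,h) via R3 from conn(d,a), conn(a,h)
round 2: derive conn(e,h) via R3 from conn(e,a), conn(a,h)
round 2: derive conn(f,a) via R3 from conn(f,e), conn(e,a)
round 2: derive conn(i,h) via R3 from conn(i,a), conn(a,h)
round 3: derive conn(b,g) via R3 from conn(b,a), conn(a,g)
round 3: derive conn(d,g) via R3 from conn(d,a), conn(a,g)
round 3: derive conn(e,g) via R3 from conn(e,a), conn(a,g)
round 3: derive conn(f,g) via R3 from conn(f,a), conn(a,g)
round 3: derive conn(f,h) via R3 from conn(f,a), conn(a,h)
round 3: derive conn(i,g) via R3 from conn(i,a), conn(a,g)

conn(d,g)  [via R3]
  conn(d,a)  [via R2]
    edge(d,a)  [fact]
  conn(a,g)  [via R3]
    conn(a,h)  [via R2]
      edge(a,h)  [fact]
    conn(h,g)  [via R2]
      edge(h,g)  [fact]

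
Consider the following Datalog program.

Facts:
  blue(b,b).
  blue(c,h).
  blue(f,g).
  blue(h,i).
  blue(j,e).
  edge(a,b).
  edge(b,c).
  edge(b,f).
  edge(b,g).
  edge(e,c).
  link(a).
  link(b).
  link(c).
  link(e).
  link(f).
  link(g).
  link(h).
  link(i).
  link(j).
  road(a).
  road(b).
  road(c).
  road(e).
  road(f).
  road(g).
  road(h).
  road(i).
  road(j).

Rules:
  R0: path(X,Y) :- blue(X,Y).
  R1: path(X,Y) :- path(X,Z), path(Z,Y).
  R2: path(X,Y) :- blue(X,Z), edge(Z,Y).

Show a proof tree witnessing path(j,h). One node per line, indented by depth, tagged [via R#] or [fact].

round 1: derive path(b,b) via R0 from blue(b,b)
round 1: derive path(c,h) via R0 from blue(c,h)
round 1: derive path(f,g) via R0 from blue(f,g)
round 1: derive path(h,i) via R0 from blue(h,i)
round 1: derive path(j,e) via R0 from blue(j,e)
round 1: derive path(b,c) via R2 from blue(b,b), edge(b,c)
round 1: derive path(b,f) via R2 from blue(b,b), edge(b,f)
round 1: derive path(b,g) via R2 from blue(b,b), edge(b,g)
round 1: derive path(j,c) via R2 from blue(j,e), edge(e,c)
round 2: derive path(b,h) via R1 from path(b,c), path(c,h)
round 2: derive path(c,i) via R1 from path(c,h), path(h,i)
round 2: derive path(j,h) via R1 from path(j,c), path(c,h)
round 3: derive path(b,i) via R1 from path(b,c), path(c,i)
round 3: derive path(j,i) via R1 from path(j,c), path(c,i)

path(j,h)  [via R1]
  path(j,c)  [via R2]
    blue(j,e)  [fact]
    edge(e,c)  [fact]
  path(c,h)  [via R0]
    blue(c,h)  [fact]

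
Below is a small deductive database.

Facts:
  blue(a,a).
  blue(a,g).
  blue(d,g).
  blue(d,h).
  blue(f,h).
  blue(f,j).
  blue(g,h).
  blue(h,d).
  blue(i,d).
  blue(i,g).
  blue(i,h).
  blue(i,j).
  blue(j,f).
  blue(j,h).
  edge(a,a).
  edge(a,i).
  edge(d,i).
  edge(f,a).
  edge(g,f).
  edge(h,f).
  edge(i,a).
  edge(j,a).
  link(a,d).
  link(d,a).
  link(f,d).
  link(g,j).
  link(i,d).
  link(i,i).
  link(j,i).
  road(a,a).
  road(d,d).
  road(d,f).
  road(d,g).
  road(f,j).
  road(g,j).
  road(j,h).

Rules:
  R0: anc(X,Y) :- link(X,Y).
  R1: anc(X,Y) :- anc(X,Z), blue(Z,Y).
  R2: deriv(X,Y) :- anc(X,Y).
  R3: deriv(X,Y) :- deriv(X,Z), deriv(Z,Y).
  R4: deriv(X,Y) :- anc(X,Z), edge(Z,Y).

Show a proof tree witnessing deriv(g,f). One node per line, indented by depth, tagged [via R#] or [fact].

deriv(g,f)  [via R2]
  anc(g,f)  [via R1]
    anc(g,j)  [via R0]
      link(g,j)  [fact]
    blue(j,f)  [fact]

round 1: derive anc(a,d) via R0 from link(a,d)
round 1: derive anc(d,a) via R0 from link(d,a)
round 1: derive anc(f,d) via R0 from link(f,d)
round 1: derive anc(g,j) via R0 from link(g,j)
round 1: derive anc(i,d) via R0 from link(i,d)
round 1: derive anc(i,i) via R0 from link(i,i)
round 1: derive anc(j,i) via R0 from link(j,i)
round 2: derive anc(a,g) via R1 from anc(a,d), blue(d,g)
round 2: derive anc(a,h) via R1 from anc(a,d), blue(d,h)
round 2: derive anc(d,g) via R1 from anc(d,a), blue(a,g)
round 2: derive anc(f,g) via R1 from anc(f,d), blue(d,g)
round 2: derive anc(f,h) via R1 from anc(f,d), blue(d,h)
round 2: derive anc(g,f) via R1 from anc(g,j), blue(j,f)
round 2: derive anc(g,h) via R1 from anc(g,j), blue(j,h)
round 2: derive anc(i,g) via R1 from anc(i,d), blue(d,g)
round 2: derive anc(i,h) via R1 from anc(i,d), blue(d,h)
round 2: derive anc(i,j) via R1 from anc(i,i), blue(i,j)
round 2: derive anc(j,d) via R1 from anc(j,i), blue(i,d)
round 2: derive anc(j,g) via R1 from anc(j,i), blue(i,g)
round 2: derive anc(j,h) via R1 from anc(j,i), blue(i,h)
round 2: derive anc(j,j) via R1 from anc(j,i), blue(i,j)
round 2: derive deriv(a,d) via R2 from anc(a,d)
round 2: derive deriv(d,a) via R2 from anc(d,a)
round 2: derive deriv(f,d) via R2 from anc(f,d)
round 2: derive deriv(g,j) via R2 from anc(g,j)
round 2: derive deriv(i,d) via R2 from anc(i,d)
round 2: derive deriv(i,i) via R2 from anc(i,i)
round 2: derive deriv(j,i) via R2 from anc(j,i)
round 2: derive deriv(a,i) via R4 from anc(a,d), edge(d,i)
round 2: derive deriv(d,i) via R4 from anc(d,a), edge(a,i)
round 2: derive deriv(f,i) via R4 from anc(f,d), edge(d,i)
round 2: derive deriv(g,a) via R4 from anc(g,j), edge(j,a)
round 2: derive deriv(i,a) via R4 from anc(i,i), edge(i,a)
round 2: derive deriv(j,a) via R4 from anc(j,i), edge(i,a)
round 3: derive anc(d,h) via R1 from anc(d,g), blue(g,h)
round 3: derive anc(g,d) via R1 from anc(g,h), blue(h,d)
round 3: derive anc(i,f) via R1 from anc(i,j), blue(j,f)
round 3: derive anc(j,f) via R1 from anc(j,j), blue(j,f)
round 3: derive deriv(a,g) via R2 from anc(a,g)
round 3: derive deriv(a,h) via R2 from anc(a,h)
round 3: derive deriv(d,g) via R2 from anc(d,g)
round 3: derive deriv(f,g) via R2 from anc(f,g)
round 3: derive deriv(f,h) via R2 from anc(f,h)
round 3: derive deriv(g,f) via R2 from anc(g,f)
round 3: derive deriv(g,h) via R2 from anc(g,h)
round 3: derive deriv(i,g) via R2 from anc(i,g)
round 3: derive deriv(i,h) via R2 from anc(i,h)
round 3: derive deriv(i,j) via R2 from anc(i,j)
round 3: derive deriv(j,d) via R2 from anc(j,d)
round 3: derive deriv(j,g) via R2 from anc(j,g)
round 3: derive deriv(j,h) via R2 from anc(j,h)
round 3: derive deriv(j,j) via R2 from anc(j,j)
round 3: derive deriv(a,a) via R3 from deriv(a,d), deriv(d,a)
round 3: derive deriv(d,d) via R3 from deriv(d,a), deriv(a,d)
round 3: derive deriv(f,a) via R3 from deriv(f,d), deriv(d,a)
round 3: derive deriv(g,d) via R3 from deriv(g,a), deriv(a,d)
round 3: derive deriv(g,i) via R3 from deriv(g,a), deriv(a,i)
round 3: derive deriv(a,f) via R4 from anc(a,g), edge(g,f)
round 3: derive deriv(d,f) via R4 from anc(d,g), edge(g,f)
round 3: derive deriv(f,f) via R4 from anc(f,g), edge(g,f)
round 3: derive deriv(i,f) via R4 from anc(i,g), edge(g,f)
round 3: derive deriv(j,f) via R4 from anc(j,g), edge(g,f)
round 4: derive anc(d,d) via R1 from anc(d,h), blue(h,d)
round 4: derive anc(g,g) via R1 from anc(g,d), blue(d,g)
round 4: derive deriv(d,h) via R2 from anc(d,h)
round 4: derive deriv(a,j) via R3 from deriv(a,g), deriv(g,j)
round 4: derive deriv(d,j) via R3 from deriv(d,g), deriv(g,j)
round 4: derive deriv(f,j) via R3 from deriv(f,g), deriv(g,j)
round 4: derive deriv(g,g) via R3 from deriv(g,a), deriv(a,g)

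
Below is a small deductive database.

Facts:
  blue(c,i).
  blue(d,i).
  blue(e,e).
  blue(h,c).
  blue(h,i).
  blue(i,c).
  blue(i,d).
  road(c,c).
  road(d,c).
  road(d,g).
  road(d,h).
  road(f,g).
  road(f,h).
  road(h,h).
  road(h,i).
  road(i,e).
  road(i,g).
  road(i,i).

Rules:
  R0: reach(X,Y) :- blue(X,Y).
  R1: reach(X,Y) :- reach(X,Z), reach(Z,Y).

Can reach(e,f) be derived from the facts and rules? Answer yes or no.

round 1: derive reach(c,i) via R0 from blue(c,i)
round 1: derive reach(d,i) via R0 from blue(d,i)
round 1: derive reach(e,e) via R0 from blue(e,e)
round 1: derive reach(h,c) via R0 from blue(h,c)
round 1: derive reach(h,i) via R0 from blue(h,i)
round 1: derive reach(i,c) via R0 from blue(i,c)
round 1: derive reach(i,d) via R0 from blue(i,d)
round 2: derive reach(c,c) via R1 from reach(c,i), reach(i,c)
round 2: derive reach(c,d) via R1 from reach(c,i), reach(i,d)
round 2: derive reach(d,c) via R1 from reach(d,i), reach(i,c)
round 2: derive reach(d,d) via R1 from reach(d,i), reach(i,d)
round 2: derive reach(h,d) via R1 from reach(h,i), reach(i,d)
round 2: derive reach(i,i) via R1 from reach(i,c), reach(c,i)

no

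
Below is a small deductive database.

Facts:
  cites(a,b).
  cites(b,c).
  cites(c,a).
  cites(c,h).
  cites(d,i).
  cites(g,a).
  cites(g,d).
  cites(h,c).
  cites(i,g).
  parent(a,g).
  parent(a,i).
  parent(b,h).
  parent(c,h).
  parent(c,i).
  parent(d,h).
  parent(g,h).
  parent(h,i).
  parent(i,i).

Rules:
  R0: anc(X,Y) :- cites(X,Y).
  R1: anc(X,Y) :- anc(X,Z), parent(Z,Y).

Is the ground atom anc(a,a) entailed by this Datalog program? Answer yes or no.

round 1: derive anc(a,b) via R0 from cites(a,b)
round 1: derive anc(b,c) via R0 from cites(b,c)
round 1: derive anc(c,a) via R0 from cites(c,a)
round 1: derive anc(c,h) via R0 from cites(c,h)
round 1: derive anc(d,i) via R0 from cites(d,i)
round 1: derive anc(g,a) via R0 from cites(g,a)
round 1: derive anc(g,d) via R0 from cites(g,d)
round 1: derive anc(h,c) via R0 from cites(h,c)
round 1: derive anc(i,g) via R0 from cites(i,g)
round 2: derive anc(a,h) via R1 from anc(a,b), parent(b,h)
round 2: derive anc(b,h) via R1 from anc(b,c), parent(c,h)
round 2: derive anc(b,i) via R1 from anc(b,c), parent(c,i)
round 2: derive anc(c,g) via R1 from anc(c,a), parent(a,g)
round 2: derive anc(c,i) via R1 from anc(c,a), parent(a,i)
round 2: derive anc(g,g) via R1 from anc(g,a), parent(a,g)
round 2: derive anc(g,h) via R1 from anc(g,d), parent(d,h)
round 2: derive anc(g,i) via R1 from anc(g,a), parent(a,i)
round 2: derive anc(h,h) via R1 from anc(h,c), parent(c,h)
round 2: derive anc(h,i) via R1 from anc(h,c), parent(c,i)
round 2: derive anc(i,h) via R1 from anc(i,g), parent(g,h)
round 3: derive anc(a,i) via R1 from anc(a,h), parent(h,i)
round 3: derive anc(i,i) via R1 from anc(i,h), parent(h,i)

no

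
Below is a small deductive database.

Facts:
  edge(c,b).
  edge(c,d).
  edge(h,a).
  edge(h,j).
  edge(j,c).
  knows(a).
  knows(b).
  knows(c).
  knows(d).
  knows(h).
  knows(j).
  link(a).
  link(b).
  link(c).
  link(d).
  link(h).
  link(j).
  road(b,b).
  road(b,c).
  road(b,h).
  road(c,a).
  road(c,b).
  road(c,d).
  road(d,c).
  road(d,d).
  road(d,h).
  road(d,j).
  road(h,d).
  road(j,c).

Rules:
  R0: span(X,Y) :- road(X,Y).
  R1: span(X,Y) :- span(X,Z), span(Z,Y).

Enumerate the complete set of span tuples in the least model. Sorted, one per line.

span(b,a)
span(b,b)
span(b,c)
span(b,d)
span(b,h)
span(b,j)
span(c,a)
span(c,b)
span(c,c)
span(c,d)
span(c,h)
span(c,j)
span(d,a)
span(d,b)
span(d,c)
span(d,d)
span(d,h)
span(d,j)
span(h,a)
span(h,b)
span(h,c)
span(h,d)
span(h,h)
span(h,j)
span(j,a)
span(j,b)
span(j,c)
span(j,d)
span(j,h)
span(j,j)

round 1: derive span(b,b) via R0 from road(b,b)
round 1: derive span(b,c) via R0 from road(b,c)
round 1: derive span(b,h) via R0 from road(b,h)
round 1: derive span(c,a) via R0 from road(c,a)
round 1: derive span(c,b) via R0 from road(c,b)
round 1: derive span(c,d) via R0 from road(c,d)
round 1: derive span(d,c) via R0 from road(d,c)
round 1: derive span(d,d) via R0 from road(d,d)
round 1: derive span(d,h) via R0 from road(d,h)
round 1: derive span(d,j) via R0 from road(d,j)
round 1: derive span(h,d) via R0 from road(h,d)
round 1: derive span(j,c) via R0 from road(j,c)
round 2: derive span(b,a) via R1 from span(b,c), span(c,a)
round 2: derive span(b,d) via R1 from span(b,c), span(c,d)
round 2: derive span(c,c) via R1 from span(c,b), span(b,c)
round 2: derive span(c,h) via R1 from span(c,b), span(b,h)
round 2: derive span(c,j) via R1 from span(c,d), span(d,j)
round 2: derive span(d,a) via R1 from span(d,c), span(c,a)
round 2: derive span(d,b) via R1 from span(d,c), span(c,b)
round 2: derive span(h,c) via R1 from span(h,d), span(d,c)
round 2: derive span(h,h) via R1 from span(h,d), span(d,h)
round 2: derive span(h,j) via R1 from span(h,d), span(d,j)
round 2: derive span(j,a) via R1 from span(j,c), span(c,a)
round 2: derive span(j,b) via R1 from span(j,c), span(c,b)
round 2: derive span(j,d) via R1 from span(j,c), span(c,d)
round 3: derive span(b,j) via R1 from span(b,c), span(c,j)
round 3: derive span(h,a) via R1 from span(h,c), span(c,a)
round 3: derive span(h,b) via R1 from span(h,c), span(c,b)
round 3: derive span(j,h) via R1 from span(j,b), span(b,h)
round 3: derive span(j,j) via R1 from span(j,c), span(c,j)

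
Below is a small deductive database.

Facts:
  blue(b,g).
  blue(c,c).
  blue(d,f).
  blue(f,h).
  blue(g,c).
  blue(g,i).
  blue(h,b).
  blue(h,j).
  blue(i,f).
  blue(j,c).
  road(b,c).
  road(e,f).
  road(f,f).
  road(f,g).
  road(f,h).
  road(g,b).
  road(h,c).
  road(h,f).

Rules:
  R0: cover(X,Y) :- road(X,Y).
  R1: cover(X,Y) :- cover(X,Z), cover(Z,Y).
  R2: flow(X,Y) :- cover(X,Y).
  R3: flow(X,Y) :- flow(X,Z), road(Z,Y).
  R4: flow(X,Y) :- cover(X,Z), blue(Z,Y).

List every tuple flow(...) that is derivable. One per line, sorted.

round 1: derive cover(b,c) via R0 from road(b,c)
round 1: derive cover(e,f) via R0 from road(e,f)
round 1: derive cover(f,f) via R0 from road(f,f)
round 1: derive cover(f,g) via R0 from road(f,g)
round 1: derive cover(f,h) via R0 from road(f,h)
round 1: derive cover(g,b) via R0 from road(g,b)
round 1: derive cover(h,c) via R0 from road(h,c)
round 1: derive cover(h,f) via R0 from road(h,f)
round 2: derive cover(e,g) via R1 from cover(e,f), cover(f,g)
round 2: derive cover(e,h) via R1 from cover(e,f), cover(f,h)
round 2: derive cover(f,b) via R1 from cover(f,g), cover(g,b)
round 2: derive cover(f,c) via R1 from cover(f,h), cover(h,c)
round 2: derive cover(g,c) via R1 from cover(g,b), cover(b,c)
round 2: derive cover(h,g) via R1 from cover(h,f), cover(f,g)
round 2: derive cover(h,h) via R1 from cover(h,f), cover(f,h)
round 2: derive flow(b,c) via R2 from cover(b,c)
round 2: derive flow(e,f) via R2 from cover(e,f)
round 2: derive flow(f,f) via R2 from cover(f,f)
round 2: derive flow(f,g) via R2 from cover(f,g)
round 2: derive flow(f,h) via R2 from cover(f,h)
round 2: derive flow(g,b) via R2 from cover(g,b)
round 2: derive flow(h,c) via R2 from cover(h,c)
round 2: derive flow(h,f) via R2 from cover(h,f)
round 2: derive flow(e,h) via R4 from cover(e,f), blue(f,h)
round 2: derive flow(f,b) via R4 from cover(f,h), blue(h,b)
round 2: derive flow(f,c) via R4 from cover(f,g), blue(g,c)
round 2: derive flow(f,i) via R4 from cover(f,g), blue(g,i)
round 2: derive flow(f,j) via R4 from cover(f,h), blue(h,j)
round 2: derive flow(g,g) via R4 from cover(g,b), blue(b,g)
round 2: derive flow(h,h) via R4 from cover(h,f), blue(f,h)
round 3: derive cover(e,b) via R1 from cover(e,f), cover(f,b)
round 3: derive cover(e,c) via R1 from cover(e,f), cover(f,c)
round 3: derive cover(h,b) via R1 from cover(h,f), cover(f,b)
round 3: derive flow(e,g) via R2 from cover(e,g)
round 3: derive flow(g,c) via R2 from cover(g,c)
round 3: derive flow(h,g) via R2 from cover(h,g)
round 3: derive flow(e,c) via R3 from flow(e,h), road(h,c)
round 3: derive flow(e,b) via R4 from cover(e,h), blue(h,b)
round 3: derive flow(e,i) via R4 from cover(e,g), blue(g,i)
round 3: derive flow(e,j) via R4 from cover(e,h), blue(h,j)
round 3: derive flow(h,b) via R4 from cover(h,h), blue(h,b)
round 3: derive flow(h,i) via R4 from cover(h,g), blue(g,i)
round 3: derive flow(h,j) via R4 from cover(h,h), blue(h,j)

flow(b,c)
flow(e,b)
flow(e,c)
flow(e,f)
flow(e,g)
flow(e,h)
flow(e,i)
flow(e,j)
flow(f,b)
flow(f,c)
flow(f,f)
flow(f,g)
flow(f,h)
flow(f,i)
flow(f,j)
flow(g,b)
flow(g,c)
flow(g,g)
flow(h,b)
flow(h,c)
flow(h,f)
flow(h,g)
flow(h,h)
flow(h,i)
flow(h,j)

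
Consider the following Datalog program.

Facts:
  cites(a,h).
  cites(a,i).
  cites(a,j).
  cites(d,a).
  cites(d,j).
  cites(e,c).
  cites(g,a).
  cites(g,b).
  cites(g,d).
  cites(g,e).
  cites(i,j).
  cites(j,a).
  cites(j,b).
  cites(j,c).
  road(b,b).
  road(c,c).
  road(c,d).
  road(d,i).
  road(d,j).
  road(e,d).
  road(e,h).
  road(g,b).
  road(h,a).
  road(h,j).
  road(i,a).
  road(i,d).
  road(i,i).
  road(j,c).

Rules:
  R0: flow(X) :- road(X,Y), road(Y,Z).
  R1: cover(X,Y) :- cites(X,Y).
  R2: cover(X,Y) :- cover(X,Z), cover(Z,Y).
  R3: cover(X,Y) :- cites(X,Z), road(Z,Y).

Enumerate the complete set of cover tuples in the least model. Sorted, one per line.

round 1: derive cover(a,h) via R1 from cites(a,h)
round 1: derive cover(a,i) via R1 from cites(a,i)
round 1: derive cover(a,j) via R1 from cites(a,j)
round 1: derive cover(d,a) via R1 from cites(d,a)
round 1: derive cover(d,j) via R1 from cites(d,j)
round 1: derive cover(e,c) via R1 from cites(e,c)
round 1: derive cover(g,a) via R1 from cites(g,a)
round 1: derive cover(g,b) via R1 from cites(g,b)
round 1: derive cover(g,d) via R1 from cites(g,d)
round 1: derive cover(g,e) via R1 from cites(g,e)
round 1: derive cover(i,j) via R1 from cites(i,j)
round 1: derive cover(j,a) via R1 from cites(j,a)
round 1: derive cover(j,b) via R1 from cites(j,b)
round 1: derive cover(j,c) via R1 from cites(j,c)
round 1: derive cover(a,a) via R3 from cites(a,h), road(h,a)
round 1: derive cover(a,c) via R3 from cites(a,j), road(j,c)
round 1: derive cover(a,d) via R3 from cites(a,i), road(i,d)
round 1: derive cover(d,c) via R3 from cites(d,j), road(j,c)
round 1: derive cover(e,d) via R3 from cites(e,c), road(c,d)
round 1: derive cover(g,h) via R3 from cites(g,e), road(e,h)
round 1: derive cover(g,i) via R3 from cites(g,d), road(d,i)
round 1: derive cover(g,j) via R3 from cites(g,d), road(d,j)
round 1: derive cover(i,c) via R3 from cites(i,j), road(j,c)
round 1: derive cover(j,d) via R3 from cites(j,c), road(c,d)
round 2: derive cover(a,b) via R2 from cover(a,j), cover(j,b)
round 2: derive cover(d,b) via R2 from cover(d,j), cover(j,b)
round 2: derive cover(d,d) via R2 from cover(d,a), cover(a,d)
round 2: derive cover(d,h) via R2 from cover(d,a), cover(a,h)
round 2: derive cover(d,i) via R2 from cover(d,a), cover(a,i)
round 2: derive cover(e,a) via R2 from cover(e,d), cover(d,a)
round 2: derive cover(e,j) via R2 from cover(e,d), cover(d,j)
round 2: derive cover(g,c) via R2 from cover(g,a), cover(a,c)
round 2: derive cover(i,a) via R2 from cover(i,j), cover(j,a)
round 2: derive cover(i,b) via R2 from cover(i,j), cover(j,b)
round 2: derive cover(i,d) via R2 from cover(i,j), cover(j,d)
round 2: derive cover(j,h) via R2 from cover(j,a), cover(a,h)
round 2: derive cover(j,i) via R2 from cover(j,a), cover(a,i)
round 2: derive cover(j,j) via R2 from cover(j,a), cover(a,j)
round 3: derive cover(e,b) via R2 from cover(e,a), cover(a,b)
round 3: derive cover(e,h) via R2 from cover(e,a), cover(a,h)
round 3: derive cover(e,i) via R2 from cover(e,a), cover(a,i)
round 3: derive cover(i,h) via R2 from cover(i,a), cover(a,h)
round 3: derive cover(i,i) via R2 from cover(i,a), cover(a,i)

cover(a,a)
cover(a,b)
cover(a,c)
cover(a,d)
cover(a,h)
cover(a,i)
cover(a,j)
cover(d,a)
cover(d,b)
cover(d,c)
cover(d,d)
cover(d,h)
cover(d,i)
cover(d,j)
cover(e,a)
cover(e,b)
cover(e,c)
cover(e,d)
cover(e,h)
cover(e,i)
cover(e,j)
cover(g,a)
cover(g,b)
cover(g,c)
cover(g,d)
cover(g,e)
cover(g,h)
cover(g,i)
cover(g,j)
cover(i,a)
cover(i,b)
cover(i,c)
cover(i,d)
cover(i,h)
cover(i,i)
cover(i,j)
cover(j,a)
cover(j,b)
cover(j,c)
cover(j,d)
cover(j,h)
cover(j,i)
cover(j,j)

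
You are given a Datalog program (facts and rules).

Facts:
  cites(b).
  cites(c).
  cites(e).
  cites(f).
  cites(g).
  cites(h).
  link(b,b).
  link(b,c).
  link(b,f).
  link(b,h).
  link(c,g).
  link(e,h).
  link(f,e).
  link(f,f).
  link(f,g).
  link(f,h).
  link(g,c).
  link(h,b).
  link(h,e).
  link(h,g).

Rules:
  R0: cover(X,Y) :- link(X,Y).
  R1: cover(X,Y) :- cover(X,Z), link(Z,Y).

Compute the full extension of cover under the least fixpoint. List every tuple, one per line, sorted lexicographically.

cover(b,b)
cover(b,c)
cover(b,e)
cover(b,f)
cover(b,g)
cover(b,h)
cover(c,c)
cover(c,g)
cover(e,b)
cover(e,c)
cover(e,e)
cover(e,f)
cover(e,g)
cover(e,h)
cover(f,b)
cover(f,c)
cover(f,e)
cover(f,f)
cover(f,g)
cover(f,h)
cover(g,c)
cover(g,g)
cover(h,b)
cover(h,c)
cover(h,e)
cover(h,f)
cover(h,g)
cover(h,h)

round 1: derive cover(b,b) via R0 from link(b,b)
round 1: derive cover(b,c) via R0 from link(b,c)
round 1: derive cover(b,f) via R0 from link(b,f)
round 1: derive cover(b,h) via R0 from link(b,h)
round 1: derive cover(c,g) via R0 from link(c,g)
round 1: derive cover(e,h) via R0 from link(e,h)
round 1: derive cover(f,e) via R0 from link(f,e)
round 1: derive cover(f,f) via R0 from link(f,f)
round 1: derive cover(f,g) via R0 from link(f,g)
round 1: derive cover(f,h) via R0 from link(f,h)
round 1: derive cover(g,c) via R0 from link(g,c)
round 1: derive cover(h,b) via R0 from link(h,b)
round 1: derive cover(h,e) via R0 from link(h,e)
round 1: derive cover(h,g) via R0 from link(h,g)
round 2: derive cover(b,e) via R1 from cover(b,f), link(f,e)
round 2: derive cover(b,g) via R1 from cover(b,c), link(c,g)
round 2: derive cover(c,c) via R1 from cover(c,g), link(g,c)
round 2: derive cover(e,b) via R1 from cover(e,h), link(h,b)
round 2: derive cover(e,e) via R1 from cover(e,h), link(h,e)
round 2: derive cover(e,g) via R1 from cover(e,h), link(h,g)
round 2: derive cover(f,b) via R1 from cover(f,h), link(h,b)
round 2: derive cover(f,c) via R1 from cover(f,g), link(g,c)
round 2: derive cover(g,g) via R1 from cover(g,c), link(c,g)
round 2: derive cover(h,c) via R1 from cover(h,b), link(b,c)
round 2: derive cover(h,f) via R1 from cover(h,b), link(b,f)
round 2: derive cover(h,h) via R1 from cover(h,b), link(b,h)
round 3: derive cover(e,c) via R1 from cover(e,b), link(b,c)
round 3: derive cover(e,f) via R1 from cover(e,b), link(b,f)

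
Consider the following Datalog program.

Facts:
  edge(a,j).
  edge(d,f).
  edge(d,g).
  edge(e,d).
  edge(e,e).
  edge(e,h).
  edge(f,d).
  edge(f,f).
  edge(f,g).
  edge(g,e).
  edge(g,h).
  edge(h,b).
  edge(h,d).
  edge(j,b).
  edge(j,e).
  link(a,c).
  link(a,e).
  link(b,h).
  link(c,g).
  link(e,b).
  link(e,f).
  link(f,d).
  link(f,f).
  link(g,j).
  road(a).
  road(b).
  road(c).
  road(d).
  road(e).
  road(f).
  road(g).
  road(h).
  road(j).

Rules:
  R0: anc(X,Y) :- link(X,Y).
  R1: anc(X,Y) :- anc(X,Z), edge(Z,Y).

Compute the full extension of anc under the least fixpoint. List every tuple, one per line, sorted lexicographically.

anc(a,b)
anc(a,c)
anc(a,d)
anc(a,e)
anc(a,f)
anc(a,g)
anc(a,h)
anc(b,b)
anc(b,d)
anc(b,e)
anc(b,f)
anc(b,g)
anc(b,h)
anc(c,b)
anc(c,d)
anc(c,e)
anc(c,f)
anc(c,g)
anc(c,h)
anc(e,b)
anc(e,d)
anc(e,e)
anc(e,f)
anc(e,g)
anc(e,h)
anc(f,b)
anc(f,d)
anc(f,e)
anc(f,f)
anc(f,g)
anc(f,h)
anc(g,b)
anc(g,d)
anc(g,e)
anc(g,f)
anc(g,g)
anc(g,h)
anc(g,j)

round 1: derive anc(a,c) via R0 from link(a,c)
round 1: derive anc(a,e) via R0 from link(a,e)
round 1: derive anc(b,h) via R0 from link(b,h)
round 1: derive anc(c,g) via R0 from link(c,g)
round 1: derive anc(e,b) via R0 from link(e,b)
round 1: derive anc(e,f) via R0 from link(e,f)
round 1: derive anc(f,d) via R0 from link(f,d)
round 1: derive anc(f,f) via R0 from link(f,f)
round 1: derive anc(g,j) via R0 from link(g,j)
round 2: derive anc(a,d) via R1 from anc(a,e), edge(e,d)
round 2: derive anc(a,h) via R1 from anc(a,e), edge(e,h)
round 2: derive anc(b,b) via R1 from anc(b,h), edge(h,b)
round 2: derive anc(b,d) via R1 from anc(b,h), edge(h,d)
round 2: derive anc(c,e) via R1 from anc(c,g), edge(g,e)
round 2: derive anc(c,h) via R1 from anc(c,g), edge(g,h)
round 2: derive anc(e,d) via R1 from anc(e,f), edge(f,d)
round 2: derive anc(e,g) via R1 from anc(e,f), edge(f,g)
round 2: derive anc(f,g) via R1 from anc(f,d), edge(d,g)
round 2: derive anc(g,b) via R1 from anc(g,j), edge(j,b)
round 2: derive anc(g,e) via R1 from anc(g,j), edge(j,e)
round 3: derive anc(a,b) via R1 from anc(a,h), edge(h,b)
round 3: derive anc(a,f) via R1 from anc(a,d), edge(d,f)
round 3: derive anc(a,g) via R1 from anc(a,d), edge(d,g)
round 3: derive anc(b,f) via R1 from anc(b,d), edge(d,f)
round 3: derive anc(b,g) via R1 from anc(b,d), edge(d,g)
round 3: derive anc(c,b) via R1 from anc(c,h), edge(h,b)
round 3: derive anc(c,d) via R1 from anc(c,e), edge(e,d)
round 3: derive anc(e,e) via R1 from anc(e,g), edge(g,e)
round 3: derive anc(e,h) via R1 from anc(e,g), edge(g,h)
round 3: derive anc(f,e) via R1 from anc(f,g), edge(g,e)
round 3: derive anc(f,h) via R1 from anc(f,g), edge(g,h)
round 3: derive anc(g,d) via R1 from anc(g,e), edge(e,d)
round 3: derive anc(g,h) via R1 from anc(g,e), edge(e,h)
round 4: derive anc(b,e) via R1 from anc(b,g), edge(g,e)
round 4: derive anc(c,f) via R1 from anc(c,d), edge(d,f)
round 4: derive anc(f,b) via R1 from anc(f,h), edge(h,b)
round 4: derive anc(g,f) via R1 from anc(g,d), edge(d,f)
round 4: derive anc(g,g) via R1 from anc(g,d), edge(d,g)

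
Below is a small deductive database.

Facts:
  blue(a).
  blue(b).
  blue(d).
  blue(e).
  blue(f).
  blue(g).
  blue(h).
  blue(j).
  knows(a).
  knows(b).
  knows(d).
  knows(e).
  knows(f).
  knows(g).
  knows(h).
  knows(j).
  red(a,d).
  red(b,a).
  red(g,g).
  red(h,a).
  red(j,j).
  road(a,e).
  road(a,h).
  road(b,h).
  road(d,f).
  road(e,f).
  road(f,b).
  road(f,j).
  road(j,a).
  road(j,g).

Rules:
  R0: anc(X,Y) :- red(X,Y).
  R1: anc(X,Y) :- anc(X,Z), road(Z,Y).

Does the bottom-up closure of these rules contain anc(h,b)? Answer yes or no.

round 1: derive anc(a,d) via R0 from red(a,d)
round 1: derive anc(b,a) via R0 from red(b,a)
round 1: derive anc(g,g) via R0 from red(g,g)
round 1: derive anc(h,a) via R0 from red(h,a)
round 1: derive anc(j,j) via R0 from red(j,j)
round 2: derive anc(a,f) via R1 from anc(a,d), road(d,f)
round 2: derive anc(b,e) via R1 from anc(b,a), road(a,e)
round 2: derive anc(b,h) via R1 from anc(b,a), road(a,h)
round 2: derive anc(h,e) via R1 from anc(h,a), road(a,e)
round 2: derive anc(h,h) via R1 from anc(h,a), road(a,h)
round 2: derive anc(j,a) via R1 from anc(j,j), road(j,a)
round 2: derive anc(j,g) via R1 from anc(j,j), road(j,g)
round 3: derive anc(a,b) via R1 from anc(a,f), road(f,b)
round 3: derive anc(a,j) via R1 from anc(a,f), road(f,j)
round 3: derive anc(b,f) via R1 from anc(b,e), road(e,f)
round 3: derive anc(h,f) via R1 from anc(h,e), road(e,f)
round 3: derive anc(j,e) via R1 from anc(j,a), road(a,e)
round 3: derive anc(j,h) via R1 from anc(j,a), road(a,h)
round 4: derive anc(a,a) via R1 from anc(a,j), road(j,a)
round 4: derive anc(a,g) via R1 from anc(a,j), road(j,g)
round 4: derive anc(a,h) via R1 from anc(a,b), road(b,h)
round 4: derive anc(b,b) via R1 from anc(b,f), road(f,b)
round 4: derive anc(b,j) via R1 from anc(b,f), road(f,j)
round 4: derive anc(h,b) via R1 from anc(h,f), road(f,b)
round 4: derive anc(h,j) via R1 from anc(h,f), road(f,j)
round 4: derive anc(j,f) via R1 from anc(j,e), road(e,f)
round 5: derive anc(a,e) via R1 from anc(a,a), road(a,e)
round 5: derive anc(b,g) via R1 from anc(b,j), road(j,g)
round 5: derive anc(h,g) via R1 from anc(h,j), road(j,g)
round 5: derive anc(j,b) via R1 from anc(j,f), road(f,b)

yes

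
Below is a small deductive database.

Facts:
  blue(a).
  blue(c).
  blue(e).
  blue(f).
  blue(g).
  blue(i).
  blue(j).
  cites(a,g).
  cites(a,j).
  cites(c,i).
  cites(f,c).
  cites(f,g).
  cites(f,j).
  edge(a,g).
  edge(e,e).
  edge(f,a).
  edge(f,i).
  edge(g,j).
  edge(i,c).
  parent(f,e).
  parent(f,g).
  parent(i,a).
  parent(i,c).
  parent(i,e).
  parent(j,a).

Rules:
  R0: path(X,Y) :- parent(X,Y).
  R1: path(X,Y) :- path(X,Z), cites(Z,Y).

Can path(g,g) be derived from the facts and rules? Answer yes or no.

no

round 1: derive path(f,e) via R0 from parent(f,e)
round 1: derive path(f,g) via R0 from parent(f,g)
round 1: derive path(i,a) via R0 from parent(i,a)
round 1: derive path(i,c) via R0 from parent(i,c)
round 1: derive path(i,e) via R0 from parent(i,e)
round 1: derive path(j,a) via R0 from parent(j,a)
round 2: derive path(i,g) via R1 from path(i,a), cites(a,g)
round 2: derive path(i,i) via R1 from path(i,c), cites(c,i)
round 2: derive path(i,j) via R1 from path(i,a), cites(a,j)
round 2: derive path(j,g) via R1 from path(j,a), cites(a,g)
round 2: derive path(j,j) via R1 from path(j,a), cites(a,j)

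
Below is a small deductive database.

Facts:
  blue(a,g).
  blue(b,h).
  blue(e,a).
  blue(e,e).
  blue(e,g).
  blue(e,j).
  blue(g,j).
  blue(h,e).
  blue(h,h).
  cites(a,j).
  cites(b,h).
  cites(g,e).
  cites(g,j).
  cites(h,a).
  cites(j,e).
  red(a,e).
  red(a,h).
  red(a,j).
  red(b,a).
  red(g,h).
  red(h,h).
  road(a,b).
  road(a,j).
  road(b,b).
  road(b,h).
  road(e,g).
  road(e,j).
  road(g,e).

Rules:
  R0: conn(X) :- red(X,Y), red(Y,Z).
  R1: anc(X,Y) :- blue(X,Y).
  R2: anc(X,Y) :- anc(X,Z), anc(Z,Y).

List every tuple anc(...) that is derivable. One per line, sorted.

anc(a,g)
anc(a,j)
anc(b,a)
anc(b,e)
anc(b,g)
anc(b,h)
anc(b,j)
anc(e,a)
anc(e,e)
anc(e,g)
anc(e,j)
anc(g,j)
anc(h,a)
anc(h,e)
anc(h,g)
anc(h,h)
anc(h,j)

round 1: derive anc(a,g) via R1 from blue(a,g)
round 1: derive anc(b,h) via R1 from blue(b,h)
round 1: derive anc(e,a) via R1 from blue(e,a)
round 1: derive anc(e,e) via R1 from blue(e,e)
round 1: derive anc(e,g) via R1 from blue(e,g)
round 1: derive anc(e,j) via R1 from blue(e,j)
round 1: derive anc(g,j) via R1 from blue(g,j)
round 1: derive anc(h,e) via R1 from blue(h,e)
round 1: derive anc(h,h) via R1 from blue(h,h)
round 2: derive anc(a,j) via R2 from anc(a,g), anc(g,j)
round 2: derive anc(b,e) via R2 from anc(b,h), anc(h,e)
round 2: derive anc(h,a) via R2 from anc(h,e), anc(e,a)
round 2: derive anc(h,g) via R2 from anc(h,e), anc(e,g)
round 2: derive anc(h,j) via R2 from anc(h,e), anc(e,j)
round 3: derive anc(b,a) via R2 from anc(b,e), anc(e,a)
round 3: derive anc(b,g) via R2 from anc(b,e), anc(e,g)
round 3: derive anc(b,j) via R2 from anc(b,e), anc(e,j)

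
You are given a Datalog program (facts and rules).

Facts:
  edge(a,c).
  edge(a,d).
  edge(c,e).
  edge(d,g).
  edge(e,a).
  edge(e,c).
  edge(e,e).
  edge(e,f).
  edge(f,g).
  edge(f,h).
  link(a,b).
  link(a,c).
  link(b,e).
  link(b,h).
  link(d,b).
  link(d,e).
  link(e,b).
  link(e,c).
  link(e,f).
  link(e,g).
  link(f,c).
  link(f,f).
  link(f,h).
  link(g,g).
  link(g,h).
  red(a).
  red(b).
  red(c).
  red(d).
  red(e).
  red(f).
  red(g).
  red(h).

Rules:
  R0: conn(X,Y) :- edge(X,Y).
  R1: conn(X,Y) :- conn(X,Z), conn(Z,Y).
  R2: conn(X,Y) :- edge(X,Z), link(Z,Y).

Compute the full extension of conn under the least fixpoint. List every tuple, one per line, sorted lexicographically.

conn(a,a)
conn(a,b)
conn(a,c)
conn(a,d)
conn(a,e)
conn(a,f)
conn(a,g)
conn(a,h)
conn(c,a)
conn(c,b)
conn(c,c)
conn(c,d)
conn(c,e)
conn(c,f)
conn(c,g)
conn(c,h)
conn(d,g)
conn(d,h)
conn(e,a)
conn(e,b)
conn(e,c)
conn(e,d)
conn(e,e)
conn(e,f)
conn(e,g)
conn(e,h)
conn(f,g)
conn(f,h)

round 1: derive conn(a,c) via R0 from edge(a,c)
round 1: derive conn(a,d) via R0 from edge(a,d)
round 1: derive conn(c,e) via R0 from edge(c,e)
round 1: derive conn(d,g) via R0 from edge(d,g)
round 1: derive conn(e,a) via R0 from edge(e,a)
round 1: derive conn(e,c) via R0 from edge(e,c)
round 1: derive conn(e,e) via R0 from edge(e,e)
round 1: derive conn(e,f) via R0 from edge(e,f)
round 1: derive conn(f,g) via R0 from edge(f,g)
round 1: derive conn(f,h) via R0 from edge(f,h)
round 1: derive conn(a,b) via R2 from edge(a,d), link(d,b)
round 1: derive conn(a,e) via R2 from edge(a,d), link(d,e)
round 1: derive conn(c,b) via R2 from edge(c,e), link(e,b)
round 1: derive conn(c,c) via R2 from edge(c,e), link(e,c)
round 1: derive conn(c,f) via R2 from edge(c,e), link(e,f)
round 1: derive conn(c,g) via R2 from edge(c,e), link(e,g)
round 1: derive conn(d,h) via R2 from edge(d,g), link(g,h)
round 1: derive conn(e,b) via R2 from edge(e,a), link(a,b)
round 1: derive conn(e,g) via R2 from edge(e,e), link(e,g)
round 1: derive conn(e,h) via R2 from edge(e,f), link(f,h)
round 2: derive conn(a,a) via R1 from conn(a,e), conn(e,a)
round 2: derive conn(a,f) via R1 from conn(a,c), conn(c,f)
round 2: derive conn(a,g) via R1 from conn(a,c), conn(c,g)
round 2: derive conn(a,h) via R1 from conn(a,d), conn(d,h)
round 2: derive conn(c,a) via R1 from conn(c,e), conn(e,a)
round 2: derive conn(c,h) via R1 from conn(c,e), conn(e,h)
round 2: derive conn(e,d) via R1 from conn(e,a), conn(a,d)
round 3: derive conn(c,d) via R1 from conn(c,a), conn(a,d)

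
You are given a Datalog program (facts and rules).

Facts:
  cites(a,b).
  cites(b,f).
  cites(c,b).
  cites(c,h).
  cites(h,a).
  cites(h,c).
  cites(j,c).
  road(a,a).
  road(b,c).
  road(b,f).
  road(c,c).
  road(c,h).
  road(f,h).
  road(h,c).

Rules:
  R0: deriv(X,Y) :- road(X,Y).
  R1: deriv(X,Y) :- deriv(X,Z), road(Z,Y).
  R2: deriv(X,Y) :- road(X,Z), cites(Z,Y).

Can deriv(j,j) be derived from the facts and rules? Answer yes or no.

no

round 1: derive deriv(a,a) via R0 from road(a,a)
round 1: derive deriv(b,c) via R0 from road(b,c)
round 1: derive deriv(b,f) via R0 from road(b,f)
round 1: derive deriv(c,c) via R0 from road(c,c)
round 1: derive deriv(c,h) via R0 from road(c,h)
round 1: derive deriv(f,h) via R0 from road(f,h)
round 1: derive deriv(h,c) via R0 from road(h,c)
round 1: derive deriv(a,b) via R2 from road(a,a), cites(a,b)
round 1: derive deriv(b,b) via R2 from road(b,c), cites(c,b)
round 1: derive deriv(b,h) via R2 from road(b,c), cites(c,h)
round 1: derive deriv(c,a) via R2 from road(c,h), cites(h,a)
round 1: derive deriv(c,b) via R2 from road(c,c), cites(c,b)
round 1: derive deriv(f,a) via R2 from road(f,h), cites(h,a)
round 1: derive deriv(f,c) via R2 from road(f,h), cites(h,c)
round 1: derive deriv(h,b) via R2 from road(h,c), cites(c,b)
round 1: derive deriv(h,h) via R2 from road(h,c), cites(c,h)
round 2: derive deriv(a,c) via R1 from deriv(a,b), road(b,c)
round 2: derive deriv(a,f) via R1 from deriv(a,b), road(b,f)
round 2: derive deriv(c,f) via R1 from deriv(c,b), road(b,f)
round 2: derive deriv(h,f) via R1 from deriv(h,b), road(b,f)
round 3: derive deriv(a,h) via R1 from deriv(a,c), road(c,h)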